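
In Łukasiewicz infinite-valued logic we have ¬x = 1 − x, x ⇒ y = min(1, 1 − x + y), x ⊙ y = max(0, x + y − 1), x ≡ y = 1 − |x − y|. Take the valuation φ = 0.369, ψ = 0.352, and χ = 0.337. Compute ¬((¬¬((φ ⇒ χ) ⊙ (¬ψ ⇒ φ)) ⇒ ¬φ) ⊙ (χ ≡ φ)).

φ ⇒ χ = min(1, 1 − 0.369 + 0.337) = min(1, 0.968) = 0.968
¬ψ = 1 − 0.352 = 0.648
¬ψ ⇒ φ = min(1, 1 − 0.648 + 0.369) = min(1, 0.721) = 0.721
(φ ⇒ χ) ⊙ (¬ψ ⇒ φ) = max(0, 0.968 + 0.721 − 1) = max(0, 0.689) = 0.689
¬((φ ⇒ χ) ⊙ (¬ψ ⇒ φ)) = 1 − 0.689 = 0.311
¬¬((φ ⇒ χ) ⊙ (¬ψ ⇒ φ)) = 1 − 0.311 = 0.689
¬φ = 1 − 0.369 = 0.631
¬¬((φ ⇒ χ) ⊙ (¬ψ ⇒ φ)) ⇒ ¬φ = min(1, 1 − 0.689 + 0.631) = min(1, 0.942) = 0.942
χ ≡ φ = 1 − |0.337 − 0.369| = 1 − 0.032 = 0.968
(¬¬((φ ⇒ χ) ⊙ (¬ψ ⇒ φ)) ⇒ ¬φ) ⊙ (χ ≡ φ) = max(0, 0.942 + 0.968 − 1) = max(0, 0.910) = 0.910
¬((¬¬((φ ⇒ χ) ⊙ (¬ψ ⇒ φ)) ⇒ ¬φ) ⊙ (χ ≡ φ)) = 1 − 0.910 = 0.090

0.090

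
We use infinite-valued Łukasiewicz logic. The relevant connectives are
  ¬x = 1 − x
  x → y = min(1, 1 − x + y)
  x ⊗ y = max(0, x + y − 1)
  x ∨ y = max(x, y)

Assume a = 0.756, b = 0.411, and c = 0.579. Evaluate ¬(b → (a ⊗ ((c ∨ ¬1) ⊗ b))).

¬1 = 1 − 1.000 = 0.000
c ∨ ¬1 = max(0.579, 0.000) = 0.579
(c ∨ ¬1) ⊗ b = max(0, 0.579 + 0.411 − 1) = max(0, -0.010) = 0.000
a ⊗ ((c ∨ ¬1) ⊗ b) = max(0, 0.756 + 0.000 − 1) = max(0, -0.244) = 0.000
b → (a ⊗ ((c ∨ ¬1) ⊗ b)) = min(1, 1 − 0.411 + 0.000) = min(1, 0.589) = 0.589
¬(b → (a ⊗ ((c ∨ ¬1) ⊗ b))) = 1 − 0.589 = 0.411

0.411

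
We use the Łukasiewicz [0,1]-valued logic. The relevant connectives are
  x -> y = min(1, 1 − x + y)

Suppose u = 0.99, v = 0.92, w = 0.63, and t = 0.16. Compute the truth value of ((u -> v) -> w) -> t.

u -> v = min(1, 1 − 0.99 + 0.92) = min(1, 0.93) = 0.93
(u -> v) -> w = min(1, 1 − 0.93 + 0.63) = min(1, 0.70) = 0.70
((u -> v) -> w) -> t = min(1, 1 − 0.70 + 0.16) = min(1, 0.46) = 0.46

0.46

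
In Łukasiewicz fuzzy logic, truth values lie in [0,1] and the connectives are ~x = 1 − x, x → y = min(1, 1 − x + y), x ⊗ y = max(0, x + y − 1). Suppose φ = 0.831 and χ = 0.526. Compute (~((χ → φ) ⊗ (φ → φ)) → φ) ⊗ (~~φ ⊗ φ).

χ → φ = min(1, 1 − 0.526 + 0.831) = min(1, 1.305) = 1.000
φ → φ = min(1, 1 − 0.831 + 0.831) = min(1, 1.000) = 1.000
(χ → φ) ⊗ (φ → φ) = max(0, 1.000 + 1.000 − 1) = max(0, 1.000) = 1.000
~((χ → φ) ⊗ (φ → φ)) = 1 − 1.000 = 0.000
~((χ → φ) ⊗ (φ → φ)) → φ = min(1, 1 − 0.000 + 0.831) = min(1, 1.831) = 1.000
~φ = 1 − 0.831 = 0.169
~~φ = 1 − 0.169 = 0.831
~~φ ⊗ φ = max(0, 0.831 + 0.831 − 1) = max(0, 0.662) = 0.662
(~((χ → φ) ⊗ (φ → φ)) → φ) ⊗ (~~φ ⊗ φ) = max(0, 1.000 + 0.662 − 1) = max(0, 0.662) = 0.662

0.662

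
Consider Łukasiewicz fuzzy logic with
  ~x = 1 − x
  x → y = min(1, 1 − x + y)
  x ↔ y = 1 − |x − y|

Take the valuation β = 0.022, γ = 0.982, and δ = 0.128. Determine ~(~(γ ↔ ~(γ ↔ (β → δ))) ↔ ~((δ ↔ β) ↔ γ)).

β → δ = min(1, 1 − 0.022 + 0.128) = min(1, 1.106) = 1.000
γ ↔ (β → δ) = 1 − |0.982 − 1.000| = 1 − 0.018 = 0.982
~(γ ↔ (β → δ)) = 1 − 0.982 = 0.018
γ ↔ ~(γ ↔ (β → δ)) = 1 − |0.982 − 0.018| = 1 − 0.964 = 0.036
~(γ ↔ ~(γ ↔ (β → δ))) = 1 − 0.036 = 0.964
δ ↔ β = 1 − |0.128 − 0.022| = 1 − 0.106 = 0.894
(δ ↔ β) ↔ γ = 1 − |0.894 − 0.982| = 1 − 0.088 = 0.912
~((δ ↔ β) ↔ γ) = 1 − 0.912 = 0.088
~(γ ↔ ~(γ ↔ (β → δ))) ↔ ~((δ ↔ β) ↔ γ) = 1 − |0.964 − 0.088| = 1 − 0.876 = 0.124
~(~(γ ↔ ~(γ ↔ (β → δ))) ↔ ~((δ ↔ β) ↔ γ)) = 1 − 0.124 = 0.876

0.876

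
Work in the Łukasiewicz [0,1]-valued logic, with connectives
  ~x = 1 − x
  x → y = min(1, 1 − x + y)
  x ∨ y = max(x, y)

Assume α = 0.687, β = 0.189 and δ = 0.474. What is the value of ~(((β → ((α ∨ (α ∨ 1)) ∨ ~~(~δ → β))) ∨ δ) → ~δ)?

0.474

α ∨ 1 = max(0.687, 1.000) = 1.000
α ∨ (α ∨ 1) = max(0.687, 1.000) = 1.000
~δ = 1 − 0.474 = 0.526
~δ → β = min(1, 1 − 0.526 + 0.189) = min(1, 0.663) = 0.663
~(~δ → β) = 1 − 0.663 = 0.337
~~(~δ → β) = 1 − 0.337 = 0.663
(α ∨ (α ∨ 1)) ∨ ~~(~δ → β) = max(1.000, 0.663) = 1.000
β → ((α ∨ (α ∨ 1)) ∨ ~~(~δ → β)) = min(1, 1 − 0.189 + 1.000) = min(1, 1.811) = 1.000
(β → ((α ∨ (α ∨ 1)) ∨ ~~(~δ → β))) ∨ δ = max(1.000, 0.474) = 1.000
((β → ((α ∨ (α ∨ 1)) ∨ ~~(~δ → β))) ∨ δ) → ~δ = min(1, 1 − 1.000 + 0.526) = min(1, 0.526) = 0.526
~(((β → ((α ∨ (α ∨ 1)) ∨ ~~(~δ → β))) ∨ δ) → ~δ) = 1 − 0.526 = 0.474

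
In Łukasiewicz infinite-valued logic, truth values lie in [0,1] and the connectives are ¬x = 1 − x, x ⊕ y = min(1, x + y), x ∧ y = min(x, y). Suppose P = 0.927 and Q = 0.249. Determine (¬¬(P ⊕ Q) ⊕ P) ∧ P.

0.927

P ⊕ Q = min(1, 0.927 + 0.249) = min(1, 1.176) = 1.000
¬(P ⊕ Q) = 1 − 1.000 = 0.000
¬¬(P ⊕ Q) = 1 − 0.000 = 1.000
¬¬(P ⊕ Q) ⊕ P = min(1, 1.000 + 0.927) = min(1, 1.927) = 1.000
(¬¬(P ⊕ Q) ⊕ P) ∧ P = min(1.000, 0.927) = 0.927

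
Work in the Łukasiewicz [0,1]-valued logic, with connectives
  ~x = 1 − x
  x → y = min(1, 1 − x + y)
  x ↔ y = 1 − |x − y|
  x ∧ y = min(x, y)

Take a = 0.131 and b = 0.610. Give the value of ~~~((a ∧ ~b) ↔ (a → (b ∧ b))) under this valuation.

~b = 1 − 0.610 = 0.390
a ∧ ~b = min(0.131, 0.390) = 0.131
b ∧ b = min(0.610, 0.610) = 0.610
a → (b ∧ b) = min(1, 1 − 0.131 + 0.610) = min(1, 1.479) = 1.000
(a ∧ ~b) ↔ (a → (b ∧ b)) = 1 − |0.131 − 1.000| = 1 − 0.869 = 0.131
~((a ∧ ~b) ↔ (a → (b ∧ b))) = 1 − 0.131 = 0.869
~~((a ∧ ~b) ↔ (a → (b ∧ b))) = 1 − 0.869 = 0.131
~~~((a ∧ ~b) ↔ (a → (b ∧ b))) = 1 − 0.131 = 0.869

0.869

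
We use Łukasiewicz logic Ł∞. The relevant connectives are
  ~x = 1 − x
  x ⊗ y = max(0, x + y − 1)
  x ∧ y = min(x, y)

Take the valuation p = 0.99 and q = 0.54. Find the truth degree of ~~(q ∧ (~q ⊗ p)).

0.45

~q = 1 − 0.54 = 0.46
~q ⊗ p = max(0, 0.46 + 0.99 − 1) = max(0, 0.45) = 0.45
q ∧ (~q ⊗ p) = min(0.54, 0.45) = 0.45
~(q ∧ (~q ⊗ p)) = 1 − 0.45 = 0.55
~~(q ∧ (~q ⊗ p)) = 1 − 0.55 = 0.45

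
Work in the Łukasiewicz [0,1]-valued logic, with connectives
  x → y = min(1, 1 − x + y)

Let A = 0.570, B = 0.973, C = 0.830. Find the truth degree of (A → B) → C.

A → B = min(1, 1 − 0.570 + 0.973) = min(1, 1.403) = 1.000
(A → B) → C = min(1, 1 − 1.000 + 0.830) = min(1, 0.830) = 0.830

0.830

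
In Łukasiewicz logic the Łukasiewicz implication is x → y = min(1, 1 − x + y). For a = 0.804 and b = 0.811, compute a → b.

1.000

a → b = min(1, 1 − 0.804 + 0.811) = min(1, 1.007) = 1.000
For comparison, the Gödel implication (1 if x ≤ y else y) would give 1.000.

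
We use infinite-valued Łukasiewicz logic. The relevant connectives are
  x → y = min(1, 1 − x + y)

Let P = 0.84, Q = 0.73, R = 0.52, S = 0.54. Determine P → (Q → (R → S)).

1.00

R → S = min(1, 1 − 0.52 + 0.54) = min(1, 1.02) = 1.00
Q → (R → S) = min(1, 1 − 0.73 + 1.00) = min(1, 1.27) = 1.00
P → (Q → (R → S)) = min(1, 1 − 0.84 + 1.00) = min(1, 1.16) = 1.00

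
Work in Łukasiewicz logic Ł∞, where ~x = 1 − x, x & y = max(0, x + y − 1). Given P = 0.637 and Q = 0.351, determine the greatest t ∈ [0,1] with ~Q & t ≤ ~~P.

0.988

~Q = 1 − 0.351 = 0.649
So the left factor is ~Q = 0.649.
~P = 1 − 0.637 = 0.363
~~P = 1 − 0.363 = 0.637
So the right-hand bound is ~~P = 0.637.
The residuum of the Łukasiewicz t-norm gives the supremum: min(1, 1 − 0.649 + 0.637).
1 − 0.649 + 0.637 = 0.988, so t = min(1, 0.988) = 0.988.
Check: 0.649 & 0.988 = max(0, 0.637) = 0.637 ≤ 0.637.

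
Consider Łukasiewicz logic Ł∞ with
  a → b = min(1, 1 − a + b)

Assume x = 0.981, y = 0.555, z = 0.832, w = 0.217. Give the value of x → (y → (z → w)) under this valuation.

0.849

z → w = min(1, 1 − 0.832 + 0.217) = min(1, 0.385) = 0.385
y → (z → w) = min(1, 1 − 0.555 + 0.385) = min(1, 0.830) = 0.830
x → (y → (z → w)) = min(1, 1 − 0.981 + 0.830) = min(1, 0.849) = 0.849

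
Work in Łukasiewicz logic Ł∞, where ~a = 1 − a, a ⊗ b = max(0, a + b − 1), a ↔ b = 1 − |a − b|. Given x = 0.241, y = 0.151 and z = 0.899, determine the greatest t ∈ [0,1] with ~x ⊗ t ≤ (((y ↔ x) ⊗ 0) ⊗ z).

0.241

~x = 1 − 0.241 = 0.759
So the left factor is ~x = 0.759.
y ↔ x = 1 − |0.151 − 0.241| = 1 − 0.090 = 0.910
(y ↔ x) ⊗ 0 = max(0, 0.910 + 0.000 − 1) = max(0, -0.090) = 0.000
((y ↔ x) ⊗ 0) ⊗ z = max(0, 0.000 + 0.899 − 1) = max(0, -0.101) = 0.000
So the right-hand bound is ((y ↔ x) ⊗ 0) ⊗ z = 0.000.
The residuum of the Łukasiewicz t-norm gives the supremum: min(1, 1 − 0.759 + 0.000).
1 − 0.759 + 0.000 = 0.241, so t = min(1, 0.241) = 0.241.
Check: 0.759 ⊗ 0.241 = max(0, 0.000) = 0.000 ≤ 0.000.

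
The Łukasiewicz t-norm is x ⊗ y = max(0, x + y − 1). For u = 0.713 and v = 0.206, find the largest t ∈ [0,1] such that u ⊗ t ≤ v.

0.493

The residuum of the Łukasiewicz t-norm gives the supremum: min(1, 1 − 0.713 + 0.206).
1 − 0.713 + 0.206 = 0.493, so t = min(1, 0.493) = 0.493.
Check: 0.713 ⊗ 0.493 = max(0, 0.206) = 0.206 ≤ 0.206.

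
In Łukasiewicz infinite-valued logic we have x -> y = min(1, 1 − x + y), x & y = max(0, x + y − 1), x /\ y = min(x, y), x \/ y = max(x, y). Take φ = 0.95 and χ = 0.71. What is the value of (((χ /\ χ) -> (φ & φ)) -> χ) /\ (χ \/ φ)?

0.71

χ /\ χ = min(0.71, 0.71) = 0.71
φ & φ = max(0, 0.95 + 0.95 − 1) = max(0, 0.90) = 0.90
(χ /\ χ) -> (φ & φ) = min(1, 1 − 0.71 + 0.90) = min(1, 1.19) = 1.00
((χ /\ χ) -> (φ & φ)) -> χ = min(1, 1 − 1.00 + 0.71) = min(1, 0.71) = 0.71
χ \/ φ = max(0.71, 0.95) = 0.95
(((χ /\ χ) -> (φ & φ)) -> χ) /\ (χ \/ φ) = min(0.71, 0.95) = 0.71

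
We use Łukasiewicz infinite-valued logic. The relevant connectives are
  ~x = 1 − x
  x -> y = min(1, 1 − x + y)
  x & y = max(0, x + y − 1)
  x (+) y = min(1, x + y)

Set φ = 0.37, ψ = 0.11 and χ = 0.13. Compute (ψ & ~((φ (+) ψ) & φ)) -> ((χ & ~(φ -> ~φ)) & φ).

0.89

φ (+) ψ = min(1, 0.37 + 0.11) = min(1, 0.48) = 0.48
(φ (+) ψ) & φ = max(0, 0.48 + 0.37 − 1) = max(0, -0.15) = 0.00
~((φ (+) ψ) & φ) = 1 − 0.00 = 1.00
ψ & ~((φ (+) ψ) & φ) = max(0, 0.11 + 1.00 − 1) = max(0, 0.11) = 0.11
~φ = 1 − 0.37 = 0.63
φ -> ~φ = min(1, 1 − 0.37 + 0.63) = min(1, 1.26) = 1.00
~(φ -> ~φ) = 1 − 1.00 = 0.00
χ & ~(φ -> ~φ) = max(0, 0.13 + 0.00 − 1) = max(0, -0.87) = 0.00
(χ & ~(φ -> ~φ)) & φ = max(0, 0.00 + 0.37 − 1) = max(0, -0.63) = 0.00
(ψ & ~((φ (+) ψ) & φ)) -> ((χ & ~(φ -> ~φ)) & φ) = min(1, 1 − 0.11 + 0.00) = min(1, 0.89) = 0.89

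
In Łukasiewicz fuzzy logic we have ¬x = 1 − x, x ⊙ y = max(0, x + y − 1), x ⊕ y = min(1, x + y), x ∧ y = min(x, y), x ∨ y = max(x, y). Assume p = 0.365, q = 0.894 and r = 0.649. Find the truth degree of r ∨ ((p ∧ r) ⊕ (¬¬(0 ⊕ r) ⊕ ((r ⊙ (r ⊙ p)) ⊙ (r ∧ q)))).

1.000

p ∧ r = min(0.365, 0.649) = 0.365
0 ⊕ r = min(1, 0.000 + 0.649) = min(1, 0.649) = 0.649
¬(0 ⊕ r) = 1 − 0.649 = 0.351
¬¬(0 ⊕ r) = 1 − 0.351 = 0.649
r ⊙ p = max(0, 0.649 + 0.365 − 1) = max(0, 0.014) = 0.014
r ⊙ (r ⊙ p) = max(0, 0.649 + 0.014 − 1) = max(0, -0.337) = 0.000
r ∧ q = min(0.649, 0.894) = 0.649
(r ⊙ (r ⊙ p)) ⊙ (r ∧ q) = max(0, 0.000 + 0.649 − 1) = max(0, -0.351) = 0.000
¬¬(0 ⊕ r) ⊕ ((r ⊙ (r ⊙ p)) ⊙ (r ∧ q)) = min(1, 0.649 + 0.000) = min(1, 0.649) = 0.649
(p ∧ r) ⊕ (¬¬(0 ⊕ r) ⊕ ((r ⊙ (r ⊙ p)) ⊙ (r ∧ q))) = min(1, 0.365 + 0.649) = min(1, 1.014) = 1.000
r ∨ ((p ∧ r) ⊕ (¬¬(0 ⊕ r) ⊕ ((r ⊙ (r ⊙ p)) ⊙ (r ∧ q)))) = max(0.649, 1.000) = 1.000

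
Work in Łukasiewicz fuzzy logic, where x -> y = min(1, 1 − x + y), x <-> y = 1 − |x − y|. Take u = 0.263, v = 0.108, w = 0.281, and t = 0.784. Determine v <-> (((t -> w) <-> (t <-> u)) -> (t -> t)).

0.108

t -> w = min(1, 1 − 0.784 + 0.281) = min(1, 0.497) = 0.497
t <-> u = 1 − |0.784 − 0.263| = 1 − 0.521 = 0.479
(t -> w) <-> (t <-> u) = 1 − |0.497 − 0.479| = 1 − 0.018 = 0.982
t -> t = min(1, 1 − 0.784 + 0.784) = min(1, 1.000) = 1.000
((t -> w) <-> (t <-> u)) -> (t -> t) = min(1, 1 − 0.982 + 1.000) = min(1, 1.018) = 1.000
v <-> (((t -> w) <-> (t <-> u)) -> (t -> t)) = 1 − |0.108 − 1.000| = 1 − 0.892 = 0.108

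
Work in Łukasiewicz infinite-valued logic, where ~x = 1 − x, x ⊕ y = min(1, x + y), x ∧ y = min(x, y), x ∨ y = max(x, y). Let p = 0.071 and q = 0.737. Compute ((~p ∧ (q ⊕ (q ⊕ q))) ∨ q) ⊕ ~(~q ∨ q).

~p = 1 − 0.071 = 0.929
q ⊕ q = min(1, 0.737 + 0.737) = min(1, 1.474) = 1.000
q ⊕ (q ⊕ q) = min(1, 0.737 + 1.000) = min(1, 1.737) = 1.000
~p ∧ (q ⊕ (q ⊕ q)) = min(0.929, 1.000) = 0.929
(~p ∧ (q ⊕ (q ⊕ q))) ∨ q = max(0.929, 0.737) = 0.929
~q = 1 − 0.737 = 0.263
~q ∨ q = max(0.263, 0.737) = 0.737
~(~q ∨ q) = 1 − 0.737 = 0.263
((~p ∧ (q ⊕ (q ⊕ q))) ∨ q) ⊕ ~(~q ∨ q) = min(1, 0.929 + 0.263) = min(1, 1.192) = 1.000

1.000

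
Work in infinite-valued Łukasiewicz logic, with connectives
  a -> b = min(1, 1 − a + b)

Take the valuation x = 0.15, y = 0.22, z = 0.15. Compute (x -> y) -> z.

0.15

x -> y = min(1, 1 − 0.15 + 0.22) = min(1, 1.07) = 1.00
(x -> y) -> z = min(1, 1 − 1.00 + 0.15) = min(1, 0.15) = 0.15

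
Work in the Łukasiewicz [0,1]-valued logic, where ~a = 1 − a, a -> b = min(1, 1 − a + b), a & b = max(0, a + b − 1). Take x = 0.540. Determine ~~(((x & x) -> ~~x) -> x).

0.540

x & x = max(0, 0.540 + 0.540 − 1) = max(0, 0.080) = 0.080
~x = 1 − 0.540 = 0.460
~~x = 1 − 0.460 = 0.540
(x & x) -> ~~x = min(1, 1 − 0.080 + 0.540) = min(1, 1.460) = 1.000
((x & x) -> ~~x) -> x = min(1, 1 − 1.000 + 0.540) = min(1, 0.540) = 0.540
~(((x & x) -> ~~x) -> x) = 1 − 0.540 = 0.460
~~(((x & x) -> ~~x) -> x) = 1 − 0.460 = 0.540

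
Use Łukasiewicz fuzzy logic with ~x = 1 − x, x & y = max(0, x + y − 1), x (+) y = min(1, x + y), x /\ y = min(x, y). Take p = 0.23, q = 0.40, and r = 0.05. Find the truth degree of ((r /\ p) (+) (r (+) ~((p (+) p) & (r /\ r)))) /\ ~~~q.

r /\ p = min(0.05, 0.23) = 0.05
p (+) p = min(1, 0.23 + 0.23) = min(1, 0.46) = 0.46
r /\ r = min(0.05, 0.05) = 0.05
(p (+) p) & (r /\ r) = max(0, 0.46 + 0.05 − 1) = max(0, -0.49) = 0.00
~((p (+) p) & (r /\ r)) = 1 − 0.00 = 1.00
r (+) ~((p (+) p) & (r /\ r)) = min(1, 0.05 + 1.00) = min(1, 1.05) = 1.00
(r /\ p) (+) (r (+) ~((p (+) p) & (r /\ r))) = min(1, 0.05 + 1.00) = min(1, 1.05) = 1.00
~q = 1 − 0.40 = 0.60
~~q = 1 − 0.60 = 0.40
~~~q = 1 − 0.40 = 0.60
((r /\ p) (+) (r (+) ~((p (+) p) & (r /\ r)))) /\ ~~~q = min(1.00, 0.60) = 0.60

0.60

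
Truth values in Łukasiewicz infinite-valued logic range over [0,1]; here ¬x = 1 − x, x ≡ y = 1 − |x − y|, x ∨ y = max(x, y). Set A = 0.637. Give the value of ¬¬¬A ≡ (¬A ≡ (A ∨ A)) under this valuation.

¬A = 1 − 0.637 = 0.363
¬¬A = 1 − 0.363 = 0.637
¬¬¬A = 1 − 0.637 = 0.363
A ∨ A = max(0.637, 0.637) = 0.637
¬A ≡ (A ∨ A) = 1 − |0.363 − 0.637| = 1 − 0.274 = 0.726
¬¬¬A ≡ (¬A ≡ (A ∨ A)) = 1 − |0.363 − 0.726| = 1 − 0.363 = 0.637

0.637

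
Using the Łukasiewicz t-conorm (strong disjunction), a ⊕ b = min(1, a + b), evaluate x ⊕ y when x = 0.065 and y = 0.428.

0.493

x ⊕ y = min(1, 0.065 + 0.428) = min(1, 0.493) = 0.493
For comparison, the Gödel t-conorm max(a, b) would give 0.428.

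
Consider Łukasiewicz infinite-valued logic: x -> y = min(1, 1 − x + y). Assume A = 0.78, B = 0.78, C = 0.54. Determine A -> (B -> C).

0.98

B -> C = min(1, 1 − 0.78 + 0.54) = min(1, 0.76) = 0.76
A -> (B -> C) = min(1, 1 − 0.78 + 0.76) = min(1, 0.98) = 0.98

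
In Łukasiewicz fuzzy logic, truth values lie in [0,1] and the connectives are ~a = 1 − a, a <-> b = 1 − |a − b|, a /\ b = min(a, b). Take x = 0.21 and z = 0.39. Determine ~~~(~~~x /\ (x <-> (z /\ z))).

0.21

~x = 1 − 0.21 = 0.79
~~x = 1 − 0.79 = 0.21
~~~x = 1 − 0.21 = 0.79
z /\ z = min(0.39, 0.39) = 0.39
x <-> (z /\ z) = 1 − |0.21 − 0.39| = 1 − 0.18 = 0.82
~~~x /\ (x <-> (z /\ z)) = min(0.79, 0.82) = 0.79
~(~~~x /\ (x <-> (z /\ z))) = 1 − 0.79 = 0.21
~~(~~~x /\ (x <-> (z /\ z))) = 1 − 0.21 = 0.79
~~~(~~~x /\ (x <-> (z /\ z))) = 1 − 0.79 = 0.21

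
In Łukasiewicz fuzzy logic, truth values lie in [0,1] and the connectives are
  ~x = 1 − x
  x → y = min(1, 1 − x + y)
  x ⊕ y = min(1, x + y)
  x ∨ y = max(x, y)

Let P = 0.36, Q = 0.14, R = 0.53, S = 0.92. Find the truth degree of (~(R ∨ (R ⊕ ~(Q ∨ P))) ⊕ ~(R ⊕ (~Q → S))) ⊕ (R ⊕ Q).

Q ∨ P = max(0.14, 0.36) = 0.36
~(Q ∨ P) = 1 − 0.36 = 0.64
R ⊕ ~(Q ∨ P) = min(1, 0.53 + 0.64) = min(1, 1.17) = 1.00
R ∨ (R ⊕ ~(Q ∨ P)) = max(0.53, 1.00) = 1.00
~(R ∨ (R ⊕ ~(Q ∨ P))) = 1 − 1.00 = 0.00
~Q = 1 − 0.14 = 0.86
~Q → S = min(1, 1 − 0.86 + 0.92) = min(1, 1.06) = 1.00
R ⊕ (~Q → S) = min(1, 0.53 + 1.00) = min(1, 1.53) = 1.00
~(R ⊕ (~Q → S)) = 1 − 1.00 = 0.00
~(R ∨ (R ⊕ ~(Q ∨ P))) ⊕ ~(R ⊕ (~Q → S)) = min(1, 0.00 + 0.00) = min(1, 0.00) = 0.00
R ⊕ Q = min(1, 0.53 + 0.14) = min(1, 0.67) = 0.67
(~(R ∨ (R ⊕ ~(Q ∨ P))) ⊕ ~(R ⊕ (~Q → S))) ⊕ (R ⊕ Q) = min(1, 0.00 + 0.67) = min(1, 0.67) = 0.67

0.67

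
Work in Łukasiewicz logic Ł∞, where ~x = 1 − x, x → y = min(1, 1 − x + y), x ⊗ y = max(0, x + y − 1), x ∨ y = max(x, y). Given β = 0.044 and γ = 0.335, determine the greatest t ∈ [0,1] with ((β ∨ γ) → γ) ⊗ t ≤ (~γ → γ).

β ∨ γ = max(0.044, 0.335) = 0.335
(β ∨ γ) → γ = min(1, 1 − 0.335 + 0.335) = min(1, 1.000) = 1.000
So the left factor is (β ∨ γ) → γ = 1.000.
~γ = 1 − 0.335 = 0.665
~γ → γ = min(1, 1 − 0.665 + 0.335) = min(1, 0.670) = 0.670
So the right-hand bound is ~γ → γ = 0.670.
The residuum of the Łukasiewicz t-norm gives the supremum: min(1, 1 − 1.000 + 0.670).
1 − 1.000 + 0.670 = 0.670, so t = min(1, 0.670) = 0.670.
Check: 1.000 ⊗ 0.670 = max(0, 0.670) = 0.670 ≤ 0.670.

0.670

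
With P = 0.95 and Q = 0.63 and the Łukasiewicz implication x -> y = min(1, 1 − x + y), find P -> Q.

P -> Q = min(1, 1 − 0.95 + 0.63) = min(1, 0.68) = 0.68
For comparison, the Gödel implication (1 if x ≤ y else y) would give 0.63.

0.68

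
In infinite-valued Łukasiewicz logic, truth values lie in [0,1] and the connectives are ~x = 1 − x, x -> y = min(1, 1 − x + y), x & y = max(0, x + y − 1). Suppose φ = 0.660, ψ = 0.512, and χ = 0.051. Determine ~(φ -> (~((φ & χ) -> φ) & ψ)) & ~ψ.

0.148

φ & χ = max(0, 0.660 + 0.051 − 1) = max(0, -0.289) = 0.000
(φ & χ) -> φ = min(1, 1 − 0.000 + 0.660) = min(1, 1.660) = 1.000
~((φ & χ) -> φ) = 1 − 1.000 = 0.000
~((φ & χ) -> φ) & ψ = max(0, 0.000 + 0.512 − 1) = max(0, -0.488) = 0.000
φ -> (~((φ & χ) -> φ) & ψ) = min(1, 1 − 0.660 + 0.000) = min(1, 0.340) = 0.340
~(φ -> (~((φ & χ) -> φ) & ψ)) = 1 − 0.340 = 0.660
~ψ = 1 − 0.512 = 0.488
~(φ -> (~((φ & χ) -> φ) & ψ)) & ~ψ = max(0, 0.660 + 0.488 − 1) = max(0, 0.148) = 0.148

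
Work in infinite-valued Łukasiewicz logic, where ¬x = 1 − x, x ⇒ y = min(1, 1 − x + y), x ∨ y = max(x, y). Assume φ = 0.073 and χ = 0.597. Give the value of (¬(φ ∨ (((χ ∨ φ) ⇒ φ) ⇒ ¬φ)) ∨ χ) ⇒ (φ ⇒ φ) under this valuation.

χ ∨ φ = max(0.597, 0.073) = 0.597
(χ ∨ φ) ⇒ φ = min(1, 1 − 0.597 + 0.073) = min(1, 0.476) = 0.476
¬φ = 1 − 0.073 = 0.927
((χ ∨ φ) ⇒ φ) ⇒ ¬φ = min(1, 1 − 0.476 + 0.927) = min(1, 1.451) = 1.000
φ ∨ (((χ ∨ φ) ⇒ φ) ⇒ ¬φ) = max(0.073, 1.000) = 1.000
¬(φ ∨ (((χ ∨ φ) ⇒ φ) ⇒ ¬φ)) = 1 − 1.000 = 0.000
¬(φ ∨ (((χ ∨ φ) ⇒ φ) ⇒ ¬φ)) ∨ χ = max(0.000, 0.597) = 0.597
φ ⇒ φ = min(1, 1 − 0.073 + 0.073) = min(1, 1.000) = 1.000
(¬(φ ∨ (((χ ∨ φ) ⇒ φ) ⇒ ¬φ)) ∨ χ) ⇒ (φ ⇒ φ) = min(1, 1 − 0.597 + 1.000) = min(1, 1.403) = 1.000

1.000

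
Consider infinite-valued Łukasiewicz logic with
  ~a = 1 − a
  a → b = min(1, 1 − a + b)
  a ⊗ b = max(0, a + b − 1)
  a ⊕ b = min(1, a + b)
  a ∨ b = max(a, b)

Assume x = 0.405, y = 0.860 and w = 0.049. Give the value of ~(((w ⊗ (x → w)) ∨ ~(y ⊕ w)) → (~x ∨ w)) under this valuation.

0.000

x → w = min(1, 1 − 0.405 + 0.049) = min(1, 0.644) = 0.644
w ⊗ (x → w) = max(0, 0.049 + 0.644 − 1) = max(0, -0.307) = 0.000
y ⊕ w = min(1, 0.860 + 0.049) = min(1, 0.909) = 0.909
~(y ⊕ w) = 1 − 0.909 = 0.091
(w ⊗ (x → w)) ∨ ~(y ⊕ w) = max(0.000, 0.091) = 0.091
~x = 1 − 0.405 = 0.595
~x ∨ w = max(0.595, 0.049) = 0.595
((w ⊗ (x → w)) ∨ ~(y ⊕ w)) → (~x ∨ w) = min(1, 1 − 0.091 + 0.595) = min(1, 1.504) = 1.000
~(((w ⊗ (x → w)) ∨ ~(y ⊕ w)) → (~x ∨ w)) = 1 − 1.000 = 0.000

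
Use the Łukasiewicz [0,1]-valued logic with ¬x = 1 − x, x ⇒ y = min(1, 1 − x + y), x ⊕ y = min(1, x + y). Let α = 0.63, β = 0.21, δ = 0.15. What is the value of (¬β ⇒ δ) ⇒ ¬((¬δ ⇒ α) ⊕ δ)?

¬β = 1 − 0.21 = 0.79
¬β ⇒ δ = min(1, 1 − 0.79 + 0.15) = min(1, 0.36) = 0.36
¬δ = 1 − 0.15 = 0.85
¬δ ⇒ α = min(1, 1 − 0.85 + 0.63) = min(1, 0.78) = 0.78
(¬δ ⇒ α) ⊕ δ = min(1, 0.78 + 0.15) = min(1, 0.93) = 0.93
¬((¬δ ⇒ α) ⊕ δ) = 1 − 0.93 = 0.07
(¬β ⇒ δ) ⇒ ¬((¬δ ⇒ α) ⊕ δ) = min(1, 1 − 0.36 + 0.07) = min(1, 0.71) = 0.71

0.71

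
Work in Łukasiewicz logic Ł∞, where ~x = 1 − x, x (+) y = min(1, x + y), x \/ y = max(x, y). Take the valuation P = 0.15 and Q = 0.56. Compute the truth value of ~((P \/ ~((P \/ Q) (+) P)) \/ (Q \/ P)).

0.44

P \/ Q = max(0.15, 0.56) = 0.56
(P \/ Q) (+) P = min(1, 0.56 + 0.15) = min(1, 0.71) = 0.71
~((P \/ Q) (+) P) = 1 − 0.71 = 0.29
P \/ ~((P \/ Q) (+) P) = max(0.15, 0.29) = 0.29
Q \/ P = max(0.56, 0.15) = 0.56
(P \/ ~((P \/ Q) (+) P)) \/ (Q \/ P) = max(0.29, 0.56) = 0.56
~((P \/ ~((P \/ Q) (+) P)) \/ (Q \/ P)) = 1 − 0.56 = 0.44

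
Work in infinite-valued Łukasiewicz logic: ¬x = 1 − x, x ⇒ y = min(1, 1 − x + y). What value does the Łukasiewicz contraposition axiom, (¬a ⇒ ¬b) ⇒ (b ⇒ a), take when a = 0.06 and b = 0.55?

1.00

¬a = 1 − 0.06 = 0.94
¬b = 1 − 0.55 = 0.45
¬a ⇒ ¬b = min(1, 1 − 0.94 + 0.45) = min(1, 0.51) = 0.51
b ⇒ a = min(1, 1 − 0.55 + 0.06) = min(1, 0.51) = 0.51
(¬a ⇒ ¬b) ⇒ (b ⇒ a) = min(1, 1 − 0.51 + 0.51) = min(1, 1.00) = 1.00
(As expected: an axiom of Ł∞, always 1.)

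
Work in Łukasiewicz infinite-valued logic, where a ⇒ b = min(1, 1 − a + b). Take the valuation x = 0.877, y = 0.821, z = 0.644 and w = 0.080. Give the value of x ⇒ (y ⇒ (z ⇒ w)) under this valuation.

z ⇒ w = min(1, 1 − 0.644 + 0.080) = min(1, 0.436) = 0.436
y ⇒ (z ⇒ w) = min(1, 1 − 0.821 + 0.436) = min(1, 0.615) = 0.615
x ⇒ (y ⇒ (z ⇒ w)) = min(1, 1 − 0.877 + 0.615) = min(1, 0.738) = 0.738

0.738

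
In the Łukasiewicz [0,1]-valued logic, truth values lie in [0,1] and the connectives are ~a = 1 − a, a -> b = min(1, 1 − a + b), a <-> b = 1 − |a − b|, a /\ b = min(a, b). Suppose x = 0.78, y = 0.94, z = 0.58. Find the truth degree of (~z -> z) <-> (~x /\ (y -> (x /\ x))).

~z = 1 − 0.58 = 0.42
~z -> z = min(1, 1 − 0.42 + 0.58) = min(1, 1.16) = 1.00
~x = 1 − 0.78 = 0.22
x /\ x = min(0.78, 0.78) = 0.78
y -> (x /\ x) = min(1, 1 − 0.94 + 0.78) = min(1, 0.84) = 0.84
~x /\ (y -> (x /\ x)) = min(0.22, 0.84) = 0.22
(~z -> z) <-> (~x /\ (y -> (x /\ x))) = 1 − |1.00 − 0.22| = 1 − 0.78 = 0.22

0.22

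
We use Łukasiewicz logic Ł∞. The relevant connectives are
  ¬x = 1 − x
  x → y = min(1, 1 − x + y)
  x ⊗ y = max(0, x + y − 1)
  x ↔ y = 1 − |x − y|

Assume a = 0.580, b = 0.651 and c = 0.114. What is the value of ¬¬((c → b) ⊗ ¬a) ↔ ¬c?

0.534

c → b = min(1, 1 − 0.114 + 0.651) = min(1, 1.537) = 1.000
¬a = 1 − 0.580 = 0.420
(c → b) ⊗ ¬a = max(0, 1.000 + 0.420 − 1) = max(0, 0.420) = 0.420
¬((c → b) ⊗ ¬a) = 1 − 0.420 = 0.580
¬¬((c → b) ⊗ ¬a) = 1 − 0.580 = 0.420
¬c = 1 − 0.114 = 0.886
¬¬((c → b) ⊗ ¬a) ↔ ¬c = 1 − |0.420 − 0.886| = 1 − 0.466 = 0.534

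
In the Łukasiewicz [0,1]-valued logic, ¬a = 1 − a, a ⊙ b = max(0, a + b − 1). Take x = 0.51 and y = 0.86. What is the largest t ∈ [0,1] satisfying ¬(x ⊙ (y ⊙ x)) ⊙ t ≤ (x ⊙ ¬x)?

0.00

y ⊙ x = max(0, 0.86 + 0.51 − 1) = max(0, 0.37) = 0.37
x ⊙ (y ⊙ x) = max(0, 0.51 + 0.37 − 1) = max(0, -0.12) = 0.00
¬(x ⊙ (y ⊙ x)) = 1 − 0.00 = 1.00
So the left factor is ¬(x ⊙ (y ⊙ x)) = 1.00.
¬x = 1 − 0.51 = 0.49
x ⊙ ¬x = max(0, 0.51 + 0.49 − 1) = max(0, 0.00) = 0.00
So the right-hand bound is x ⊙ ¬x = 0.00.
The residuum of the Łukasiewicz t-norm gives the supremum: min(1, 1 − 1.00 + 0.00).
1 − 1.00 + 0.00 = 0.00, so t = min(1, 0.00) = 0.00.
Check: 1.00 ⊙ 0.00 = max(0, 0.00) = 0.00 ≤ 0.00.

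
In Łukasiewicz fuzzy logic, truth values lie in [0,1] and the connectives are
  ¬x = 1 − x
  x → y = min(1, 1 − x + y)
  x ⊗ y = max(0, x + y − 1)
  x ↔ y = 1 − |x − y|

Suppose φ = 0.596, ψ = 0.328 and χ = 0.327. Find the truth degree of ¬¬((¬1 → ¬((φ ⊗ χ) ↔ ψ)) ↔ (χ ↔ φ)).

0.731

¬1 = 1 − 1.000 = 0.000
φ ⊗ χ = max(0, 0.596 + 0.327 − 1) = max(0, -0.077) = 0.000
(φ ⊗ χ) ↔ ψ = 1 − |0.000 − 0.328| = 1 − 0.328 = 0.672
¬((φ ⊗ χ) ↔ ψ) = 1 − 0.672 = 0.328
¬1 → ¬((φ ⊗ χ) ↔ ψ) = min(1, 1 − 0.000 + 0.328) = min(1, 1.328) = 1.000
χ ↔ φ = 1 − |0.327 − 0.596| = 1 − 0.269 = 0.731
(¬1 → ¬((φ ⊗ χ) ↔ ψ)) ↔ (χ ↔ φ) = 1 − |1.000 − 0.731| = 1 − 0.269 = 0.731
¬((¬1 → ¬((φ ⊗ χ) ↔ ψ)) ↔ (χ ↔ φ)) = 1 − 0.731 = 0.269
¬¬((¬1 → ¬((φ ⊗ χ) ↔ ψ)) ↔ (χ ↔ φ)) = 1 − 0.269 = 0.731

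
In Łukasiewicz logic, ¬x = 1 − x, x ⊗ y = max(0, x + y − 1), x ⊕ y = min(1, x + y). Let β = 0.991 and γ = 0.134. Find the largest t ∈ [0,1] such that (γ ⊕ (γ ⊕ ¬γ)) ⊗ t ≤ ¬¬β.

0.991

¬γ = 1 − 0.134 = 0.866
γ ⊕ ¬γ = min(1, 0.134 + 0.866) = min(1, 1.000) = 1.000
γ ⊕ (γ ⊕ ¬γ) = min(1, 0.134 + 1.000) = min(1, 1.134) = 1.000
So the left factor is γ ⊕ (γ ⊕ ¬γ) = 1.000.
¬β = 1 − 0.991 = 0.009
¬¬β = 1 − 0.009 = 0.991
So the right-hand bound is ¬¬β = 0.991.
The residuum of the Łukasiewicz t-norm gives the supremum: min(1, 1 − 1.000 + 0.991).
1 − 1.000 + 0.991 = 0.991, so t = min(1, 0.991) = 0.991.
Check: 1.000 ⊗ 0.991 = max(0, 0.991) = 0.991 ≤ 0.991.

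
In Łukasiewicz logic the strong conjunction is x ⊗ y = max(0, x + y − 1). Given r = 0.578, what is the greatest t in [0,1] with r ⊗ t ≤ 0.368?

The residuum of the Łukasiewicz t-norm gives the supremum: min(1, 1 − 0.578 + 0.368).
1 − 0.578 + 0.368 = 0.790, so t = min(1, 0.790) = 0.790.
Check: 0.578 ⊗ 0.790 = max(0, 0.368) = 0.368 ≤ 0.368.

0.790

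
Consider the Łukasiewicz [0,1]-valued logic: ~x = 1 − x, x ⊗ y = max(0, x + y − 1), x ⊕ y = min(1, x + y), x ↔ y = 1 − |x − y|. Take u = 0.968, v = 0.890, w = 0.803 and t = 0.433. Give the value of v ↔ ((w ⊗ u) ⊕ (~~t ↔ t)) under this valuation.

w ⊗ u = max(0, 0.803 + 0.968 − 1) = max(0, 0.771) = 0.771
~t = 1 − 0.433 = 0.567
~~t = 1 − 0.567 = 0.433
~~t ↔ t = 1 − |0.433 − 0.433| = 1 − 0.000 = 1.000
(w ⊗ u) ⊕ (~~t ↔ t) = min(1, 0.771 + 1.000) = min(1, 1.771) = 1.000
v ↔ ((w ⊗ u) ⊕ (~~t ↔ t)) = 1 − |0.890 − 1.000| = 1 − 0.110 = 0.890

0.890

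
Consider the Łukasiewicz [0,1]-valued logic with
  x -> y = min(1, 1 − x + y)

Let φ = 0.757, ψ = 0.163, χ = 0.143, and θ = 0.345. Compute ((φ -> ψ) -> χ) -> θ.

φ -> ψ = min(1, 1 − 0.757 + 0.163) = min(1, 0.406) = 0.406
(φ -> ψ) -> χ = min(1, 1 − 0.406 + 0.143) = min(1, 0.737) = 0.737
((φ -> ψ) -> χ) -> θ = min(1, 1 − 0.737 + 0.345) = min(1, 0.608) = 0.608

0.608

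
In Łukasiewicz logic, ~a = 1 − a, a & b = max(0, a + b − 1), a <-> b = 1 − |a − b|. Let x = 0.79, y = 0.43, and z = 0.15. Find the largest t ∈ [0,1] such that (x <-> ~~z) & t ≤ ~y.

1.00

~z = 1 − 0.15 = 0.85
~~z = 1 − 0.85 = 0.15
x <-> ~~z = 1 − |0.79 − 0.15| = 1 − 0.64 = 0.36
So the left factor is x <-> ~~z = 0.36.
~y = 1 − 0.43 = 0.57
So the right-hand bound is ~y = 0.57.
The residuum of the Łukasiewicz t-norm gives the supremum: min(1, 1 − 0.36 + 0.57).
1 − 0.36 + 0.57 = 1.21, so t = min(1, 1.21) = 1.00.
Check: 0.36 & 1.00 = max(0, 0.36) = 0.36 ≤ 0.57.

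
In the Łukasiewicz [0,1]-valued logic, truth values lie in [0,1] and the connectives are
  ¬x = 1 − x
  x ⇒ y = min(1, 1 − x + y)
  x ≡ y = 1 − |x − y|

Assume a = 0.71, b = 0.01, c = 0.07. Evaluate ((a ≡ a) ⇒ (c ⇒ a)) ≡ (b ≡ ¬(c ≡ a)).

0.37

a ≡ a = 1 − |0.71 − 0.71| = 1 − 0.00 = 1.00
c ⇒ a = min(1, 1 − 0.07 + 0.71) = min(1, 1.64) = 1.00
(a ≡ a) ⇒ (c ⇒ a) = min(1, 1 − 1.00 + 1.00) = min(1, 1.00) = 1.00
c ≡ a = 1 − |0.07 − 0.71| = 1 − 0.64 = 0.36
¬(c ≡ a) = 1 − 0.36 = 0.64
b ≡ ¬(c ≡ a) = 1 − |0.01 − 0.64| = 1 − 0.63 = 0.37
((a ≡ a) ⇒ (c ⇒ a)) ≡ (b ≡ ¬(c ≡ a)) = 1 − |1.00 − 0.37| = 1 − 0.63 = 0.37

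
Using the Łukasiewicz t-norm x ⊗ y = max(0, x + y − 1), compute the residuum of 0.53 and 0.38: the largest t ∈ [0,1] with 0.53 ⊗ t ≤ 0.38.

0.85

The residuum of the Łukasiewicz t-norm gives the supremum: min(1, 1 − 0.53 + 0.38).
1 − 0.53 + 0.38 = 0.85, so t = min(1, 0.85) = 0.85.
Check: 0.53 ⊗ 0.85 = max(0, 0.38) = 0.38 ≤ 0.38.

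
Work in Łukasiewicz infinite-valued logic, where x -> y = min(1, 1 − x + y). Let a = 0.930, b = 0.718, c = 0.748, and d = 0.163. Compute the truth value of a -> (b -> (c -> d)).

0.767

c -> d = min(1, 1 − 0.748 + 0.163) = min(1, 0.415) = 0.415
b -> (c -> d) = min(1, 1 − 0.718 + 0.415) = min(1, 0.697) = 0.697
a -> (b -> (c -> d)) = min(1, 1 − 0.930 + 0.697) = min(1, 0.767) = 0.767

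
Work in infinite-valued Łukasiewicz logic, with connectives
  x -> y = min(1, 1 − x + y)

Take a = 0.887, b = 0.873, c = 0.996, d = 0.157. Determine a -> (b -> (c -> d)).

c -> d = min(1, 1 − 0.996 + 0.157) = min(1, 0.161) = 0.161
b -> (c -> d) = min(1, 1 − 0.873 + 0.161) = min(1, 0.288) = 0.288
a -> (b -> (c -> d)) = min(1, 1 − 0.887 + 0.288) = min(1, 0.401) = 0.401

0.401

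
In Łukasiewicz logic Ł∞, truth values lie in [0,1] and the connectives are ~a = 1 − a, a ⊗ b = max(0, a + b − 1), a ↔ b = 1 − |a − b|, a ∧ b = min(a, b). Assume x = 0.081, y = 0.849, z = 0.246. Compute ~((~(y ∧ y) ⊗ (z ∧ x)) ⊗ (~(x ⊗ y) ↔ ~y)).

1.000

y ∧ y = min(0.849, 0.849) = 0.849
~(y ∧ y) = 1 − 0.849 = 0.151
z ∧ x = min(0.246, 0.081) = 0.081
~(y ∧ y) ⊗ (z ∧ x) = max(0, 0.151 + 0.081 − 1) = max(0, -0.768) = 0.000
x ⊗ y = max(0, 0.081 + 0.849 − 1) = max(0, -0.070) = 0.000
~(x ⊗ y) = 1 − 0.000 = 1.000
~y = 1 − 0.849 = 0.151
~(x ⊗ y) ↔ ~y = 1 − |1.000 − 0.151| = 1 − 0.849 = 0.151
(~(y ∧ y) ⊗ (z ∧ x)) ⊗ (~(x ⊗ y) ↔ ~y) = max(0, 0.000 + 0.151 − 1) = max(0, -0.849) = 0.000
~((~(y ∧ y) ⊗ (z ∧ x)) ⊗ (~(x ⊗ y) ↔ ~y)) = 1 − 0.000 = 1.000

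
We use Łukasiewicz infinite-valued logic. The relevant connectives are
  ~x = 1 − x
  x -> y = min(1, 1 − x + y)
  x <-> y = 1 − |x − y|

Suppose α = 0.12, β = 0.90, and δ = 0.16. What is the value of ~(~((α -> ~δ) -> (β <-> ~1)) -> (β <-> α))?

0.68

~δ = 1 − 0.16 = 0.84
α -> ~δ = min(1, 1 − 0.12 + 0.84) = min(1, 1.72) = 1.00
~1 = 1 − 1.00 = 0.00
β <-> ~1 = 1 − |0.90 − 0.00| = 1 − 0.90 = 0.10
(α -> ~δ) -> (β <-> ~1) = min(1, 1 − 1.00 + 0.10) = min(1, 0.10) = 0.10
~((α -> ~δ) -> (β <-> ~1)) = 1 − 0.10 = 0.90
β <-> α = 1 − |0.90 − 0.12| = 1 − 0.78 = 0.22
~((α -> ~δ) -> (β <-> ~1)) -> (β <-> α) = min(1, 1 − 0.90 + 0.22) = min(1, 0.32) = 0.32
~(~((α -> ~δ) -> (β <-> ~1)) -> (β <-> α)) = 1 − 0.32 = 0.68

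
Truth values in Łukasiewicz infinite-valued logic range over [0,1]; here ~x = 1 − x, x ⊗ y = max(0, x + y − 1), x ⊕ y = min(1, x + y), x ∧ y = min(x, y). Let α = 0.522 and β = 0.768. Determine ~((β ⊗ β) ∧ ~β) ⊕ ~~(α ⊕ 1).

1.000

β ⊗ β = max(0, 0.768 + 0.768 − 1) = max(0, 0.536) = 0.536
~β = 1 − 0.768 = 0.232
(β ⊗ β) ∧ ~β = min(0.536, 0.232) = 0.232
~((β ⊗ β) ∧ ~β) = 1 − 0.232 = 0.768
α ⊕ 1 = min(1, 0.522 + 1.000) = min(1, 1.522) = 1.000
~(α ⊕ 1) = 1 − 1.000 = 0.000
~~(α ⊕ 1) = 1 − 0.000 = 1.000
~((β ⊗ β) ∧ ~β) ⊕ ~~(α ⊕ 1) = min(1, 0.768 + 1.000) = min(1, 1.768) = 1.000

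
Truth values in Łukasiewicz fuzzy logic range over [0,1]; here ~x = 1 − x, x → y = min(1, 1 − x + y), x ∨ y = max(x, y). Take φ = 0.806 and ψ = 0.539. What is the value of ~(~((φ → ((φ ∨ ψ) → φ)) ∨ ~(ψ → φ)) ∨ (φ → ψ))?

0.267

φ ∨ ψ = max(0.806, 0.539) = 0.806
(φ ∨ ψ) → φ = min(1, 1 − 0.806 + 0.806) = min(1, 1.000) = 1.000
φ → ((φ ∨ ψ) → φ) = min(1, 1 − 0.806 + 1.000) = min(1, 1.194) = 1.000
ψ → φ = min(1, 1 − 0.539 + 0.806) = min(1, 1.267) = 1.000
~(ψ → φ) = 1 − 1.000 = 0.000
(φ → ((φ ∨ ψ) → φ)) ∨ ~(ψ → φ) = max(1.000, 0.000) = 1.000
~((φ → ((φ ∨ ψ) → φ)) ∨ ~(ψ → φ)) = 1 − 1.000 = 0.000
φ → ψ = min(1, 1 − 0.806 + 0.539) = min(1, 0.733) = 0.733
~((φ → ((φ ∨ ψ) → φ)) ∨ ~(ψ → φ)) ∨ (φ → ψ) = max(0.000, 0.733) = 0.733
~(~((φ → ((φ ∨ ψ) → φ)) ∨ ~(ψ → φ)) ∨ (φ → ψ)) = 1 − 0.733 = 0.267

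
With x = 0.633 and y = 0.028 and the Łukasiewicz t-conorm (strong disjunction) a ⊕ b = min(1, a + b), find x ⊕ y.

0.661

x ⊕ y = min(1, 0.633 + 0.028) = min(1, 0.661) = 0.661
For comparison, the Gödel t-conorm max(a, b) would give 0.633.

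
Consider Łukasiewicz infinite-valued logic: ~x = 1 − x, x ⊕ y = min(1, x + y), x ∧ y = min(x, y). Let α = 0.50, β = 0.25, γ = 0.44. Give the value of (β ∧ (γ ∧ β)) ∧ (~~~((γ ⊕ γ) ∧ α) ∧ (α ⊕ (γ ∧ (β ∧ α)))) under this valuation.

γ ∧ β = min(0.44, 0.25) = 0.25
β ∧ (γ ∧ β) = min(0.25, 0.25) = 0.25
γ ⊕ γ = min(1, 0.44 + 0.44) = min(1, 0.88) = 0.88
(γ ⊕ γ) ∧ α = min(0.88, 0.50) = 0.50
~((γ ⊕ γ) ∧ α) = 1 − 0.50 = 0.50
~~((γ ⊕ γ) ∧ α) = 1 − 0.50 = 0.50
~~~((γ ⊕ γ) ∧ α) = 1 − 0.50 = 0.50
β ∧ α = min(0.25, 0.50) = 0.25
γ ∧ (β ∧ α) = min(0.44, 0.25) = 0.25
α ⊕ (γ ∧ (β ∧ α)) = min(1, 0.50 + 0.25) = min(1, 0.75) = 0.75
~~~((γ ⊕ γ) ∧ α) ∧ (α ⊕ (γ ∧ (β ∧ α))) = min(0.50, 0.75) = 0.50
(β ∧ (γ ∧ β)) ∧ (~~~((γ ⊕ γ) ∧ α) ∧ (α ⊕ (γ ∧ (β ∧ α)))) = min(0.25, 0.50) = 0.25

0.25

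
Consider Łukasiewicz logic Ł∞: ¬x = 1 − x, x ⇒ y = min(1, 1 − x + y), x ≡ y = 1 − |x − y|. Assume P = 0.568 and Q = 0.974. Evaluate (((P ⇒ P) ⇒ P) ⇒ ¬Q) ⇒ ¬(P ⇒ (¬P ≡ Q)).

0.652

P ⇒ P = min(1, 1 − 0.568 + 0.568) = min(1, 1.000) = 1.000
(P ⇒ P) ⇒ P = min(1, 1 − 1.000 + 0.568) = min(1, 0.568) = 0.568
¬Q = 1 − 0.974 = 0.026
((P ⇒ P) ⇒ P) ⇒ ¬Q = min(1, 1 − 0.568 + 0.026) = min(1, 0.458) = 0.458
¬P = 1 − 0.568 = 0.432
¬P ≡ Q = 1 − |0.432 − 0.974| = 1 − 0.542 = 0.458
P ⇒ (¬P ≡ Q) = min(1, 1 − 0.568 + 0.458) = min(1, 0.890) = 0.890
¬(P ⇒ (¬P ≡ Q)) = 1 − 0.890 = 0.110
(((P ⇒ P) ⇒ P) ⇒ ¬Q) ⇒ ¬(P ⇒ (¬P ≡ Q)) = min(1, 1 − 0.458 + 0.110) = min(1, 0.652) = 0.652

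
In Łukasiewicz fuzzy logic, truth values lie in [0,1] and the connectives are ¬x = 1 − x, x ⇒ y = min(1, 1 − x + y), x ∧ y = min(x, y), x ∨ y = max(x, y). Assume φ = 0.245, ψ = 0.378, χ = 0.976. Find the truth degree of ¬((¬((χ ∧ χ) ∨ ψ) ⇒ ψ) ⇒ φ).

χ ∧ χ = min(0.976, 0.976) = 0.976
(χ ∧ χ) ∨ ψ = max(0.976, 0.378) = 0.976
¬((χ ∧ χ) ∨ ψ) = 1 − 0.976 = 0.024
¬((χ ∧ χ) ∨ ψ) ⇒ ψ = min(1, 1 − 0.024 + 0.378) = min(1, 1.354) = 1.000
(¬((χ ∧ χ) ∨ ψ) ⇒ ψ) ⇒ φ = min(1, 1 − 1.000 + 0.245) = min(1, 0.245) = 0.245
¬((¬((χ ∧ χ) ∨ ψ) ⇒ ψ) ⇒ φ) = 1 − 0.245 = 0.755

0.755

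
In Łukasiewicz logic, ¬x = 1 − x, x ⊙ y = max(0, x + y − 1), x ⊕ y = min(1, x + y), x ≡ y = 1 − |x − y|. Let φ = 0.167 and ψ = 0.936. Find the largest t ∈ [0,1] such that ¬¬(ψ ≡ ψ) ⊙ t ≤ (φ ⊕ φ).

0.334

ψ ≡ ψ = 1 − |0.936 − 0.936| = 1 − 0.000 = 1.000
¬(ψ ≡ ψ) = 1 − 1.000 = 0.000
¬¬(ψ ≡ ψ) = 1 − 0.000 = 1.000
So the left factor is ¬¬(ψ ≡ ψ) = 1.000.
φ ⊕ φ = min(1, 0.167 + 0.167) = min(1, 0.334) = 0.334
So the right-hand bound is φ ⊕ φ = 0.334.
The residuum of the Łukasiewicz t-norm gives the supremum: min(1, 1 − 1.000 + 0.334).
1 − 1.000 + 0.334 = 0.334, so t = min(1, 0.334) = 0.334.
Check: 1.000 ⊙ 0.334 = max(0, 0.334) = 0.334 ≤ 0.334.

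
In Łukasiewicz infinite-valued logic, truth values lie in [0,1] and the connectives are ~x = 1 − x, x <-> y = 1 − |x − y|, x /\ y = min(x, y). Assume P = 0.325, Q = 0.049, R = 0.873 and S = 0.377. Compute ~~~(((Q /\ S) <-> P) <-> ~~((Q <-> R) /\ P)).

0.548

Q /\ S = min(0.049, 0.377) = 0.049
(Q /\ S) <-> P = 1 − |0.049 − 0.325| = 1 − 0.276 = 0.724
Q <-> R = 1 − |0.049 − 0.873| = 1 − 0.824 = 0.176
(Q <-> R) /\ P = min(0.176, 0.325) = 0.176
~((Q <-> R) /\ P) = 1 − 0.176 = 0.824
~~((Q <-> R) /\ P) = 1 − 0.824 = 0.176
((Q /\ S) <-> P) <-> ~~((Q <-> R) /\ P) = 1 − |0.724 − 0.176| = 1 − 0.548 = 0.452
~(((Q /\ S) <-> P) <-> ~~((Q <-> R) /\ P)) = 1 − 0.452 = 0.548
~~(((Q /\ S) <-> P) <-> ~~((Q <-> R) /\ P)) = 1 − 0.548 = 0.452
~~~(((Q /\ S) <-> P) <-> ~~((Q <-> R) /\ P)) = 1 − 0.452 = 0.548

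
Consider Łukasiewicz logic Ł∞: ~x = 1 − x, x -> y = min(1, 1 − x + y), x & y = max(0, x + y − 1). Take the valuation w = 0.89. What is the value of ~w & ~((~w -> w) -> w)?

~w = 1 − 0.89 = 0.11
~w -> w = min(1, 1 − 0.11 + 0.89) = min(1, 1.78) = 1.00
(~w -> w) -> w = min(1, 1 − 1.00 + 0.89) = min(1, 0.89) = 0.89
~((~w -> w) -> w) = 1 − 0.89 = 0.11
~w & ~((~w -> w) -> w) = max(0, 0.11 + 0.11 − 1) = max(0, -0.78) = 0.00

0.00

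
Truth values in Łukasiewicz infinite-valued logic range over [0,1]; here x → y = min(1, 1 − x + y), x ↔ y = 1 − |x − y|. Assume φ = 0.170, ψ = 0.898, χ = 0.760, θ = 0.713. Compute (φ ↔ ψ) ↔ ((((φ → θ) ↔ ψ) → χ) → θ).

0.421

φ ↔ ψ = 1 − |0.170 − 0.898| = 1 − 0.728 = 0.272
φ → θ = min(1, 1 − 0.170 + 0.713) = min(1, 1.543) = 1.000
(φ → θ) ↔ ψ = 1 − |1.000 − 0.898| = 1 − 0.102 = 0.898
((φ → θ) ↔ ψ) → χ = min(1, 1 − 0.898 + 0.760) = min(1, 0.862) = 0.862
(((φ → θ) ↔ ψ) → χ) → θ = min(1, 1 − 0.862 + 0.713) = min(1, 0.851) = 0.851
(φ ↔ ψ) ↔ ((((φ → θ) ↔ ψ) → χ) → θ) = 1 − |0.272 − 0.851| = 1 − 0.579 = 0.421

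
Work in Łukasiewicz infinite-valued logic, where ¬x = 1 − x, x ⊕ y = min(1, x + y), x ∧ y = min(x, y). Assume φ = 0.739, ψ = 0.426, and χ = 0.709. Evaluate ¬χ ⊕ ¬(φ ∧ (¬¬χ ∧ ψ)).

¬χ = 1 − 0.709 = 0.291
¬¬χ = 1 − 0.291 = 0.709
¬¬χ ∧ ψ = min(0.709, 0.426) = 0.426
φ ∧ (¬¬χ ∧ ψ) = min(0.739, 0.426) = 0.426
¬(φ ∧ (¬¬χ ∧ ψ)) = 1 − 0.426 = 0.574
¬χ ⊕ ¬(φ ∧ (¬¬χ ∧ ψ)) = min(1, 0.291 + 0.574) = min(1, 0.865) = 0.865

0.865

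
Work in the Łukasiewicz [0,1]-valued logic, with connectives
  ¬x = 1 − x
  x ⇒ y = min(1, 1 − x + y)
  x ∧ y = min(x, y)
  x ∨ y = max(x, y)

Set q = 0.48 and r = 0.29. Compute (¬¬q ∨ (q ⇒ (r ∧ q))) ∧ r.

0.29

¬q = 1 − 0.48 = 0.52
¬¬q = 1 − 0.52 = 0.48
r ∧ q = min(0.29, 0.48) = 0.29
q ⇒ (r ∧ q) = min(1, 1 − 0.48 + 0.29) = min(1, 0.81) = 0.81
¬¬q ∨ (q ⇒ (r ∧ q)) = max(0.48, 0.81) = 0.81
(¬¬q ∨ (q ⇒ (r ∧ q))) ∧ r = min(0.81, 0.29) = 0.29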